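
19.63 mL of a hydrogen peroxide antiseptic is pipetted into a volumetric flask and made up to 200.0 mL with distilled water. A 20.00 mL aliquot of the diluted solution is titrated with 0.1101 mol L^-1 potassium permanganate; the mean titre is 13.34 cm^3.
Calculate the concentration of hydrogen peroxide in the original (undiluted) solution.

2 MnO4^- + 5 H2O2 + 6 H^+ → 2 Mn^2+ + 5 O2 + 8 H2O
n(KMnO4) = 0.01334 × 0.1101 = 1.469 × 10^-3 mol
From the 5:2 ratio, n(H2O2) in the aliquot = 5/2 × 1.469 × 10^-3 = 3.672 × 10^-3 mol
[H2O2]_dilute = 3.672 × 10^-3 / 0.02000 = 0.1836 mol/L
Dilution factor = 200.0 / 19.63 = 10.19
[H2O2]_stock = 0.1836 × 10.19 = 1.871 mol/L

1.871 mol/L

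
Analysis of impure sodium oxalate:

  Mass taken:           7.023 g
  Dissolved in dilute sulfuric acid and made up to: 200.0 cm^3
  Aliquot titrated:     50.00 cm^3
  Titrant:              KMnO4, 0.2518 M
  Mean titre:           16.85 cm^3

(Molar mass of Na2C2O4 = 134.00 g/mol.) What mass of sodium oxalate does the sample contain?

5.685 g

2 MnO4^- + 5 C2O4^2- + 16 H^+ → 2 Mn^2+ + 10 CO2 + 8 H2O
n(KMnO4) per titration = 0.01685 × 0.2518 = 4.243 × 10^-3 mol
From the 5:2 ratio, n(Na2C2O4) in each aliquot = 5/2 × 4.243 × 10^-3 = 0.01061 mol
n(Na2C2O4) in the whole flask = 0.01061 × 200.0/50.00 = 0.04243 mol
mass of Na2C2O4 = 0.04243 × 134.00 = 5.685 g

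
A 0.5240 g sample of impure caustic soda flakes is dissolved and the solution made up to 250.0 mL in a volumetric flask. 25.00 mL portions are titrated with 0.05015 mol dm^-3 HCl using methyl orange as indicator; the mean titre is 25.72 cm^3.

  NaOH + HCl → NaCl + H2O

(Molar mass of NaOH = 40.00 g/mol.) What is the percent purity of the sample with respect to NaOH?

n(HCl) per titration = 0.02572 × 0.05015 = 1.290 × 10^-3 mol
n(NaOH) in each aliquot = 1.290 × 10^-3 mol (1:1 ratio)
n(NaOH) in the whole flask = 1.290 × 10^-3 × 250.0/25.00 = 0.01290 mol
mass of NaOH = 0.01290 × 40.00 = 0.5159 g
% NaOH = 0.5159 / 0.5240 × 100 = 98.46 %

98.46 %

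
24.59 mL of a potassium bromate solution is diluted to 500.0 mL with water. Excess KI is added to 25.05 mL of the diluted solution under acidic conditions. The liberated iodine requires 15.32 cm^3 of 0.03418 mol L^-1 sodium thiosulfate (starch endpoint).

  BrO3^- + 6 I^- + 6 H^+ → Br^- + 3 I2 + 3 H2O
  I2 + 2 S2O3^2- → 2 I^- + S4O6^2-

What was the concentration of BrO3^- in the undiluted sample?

n(S2O3^2-) = 0.01532 × 0.03418 = 5.236 × 10^-4 mol
n(I2) = n(S2O3^2-)/2 = 2.618 × 10^-4 mol
From the 1:3 ratio, n(BrO3^-) in the aliquot = 1/3 × 2.618 × 10^-4 = 8.727 × 10^-5 mol
[BrO3^-]_dilute = 8.727 × 10^-5 / 0.02505 = 0.003484 mol/L
[BrO3^-]_original = 0.003484 × 500.0/24.59 = 0.07084 mol/L

0.07084 mol/L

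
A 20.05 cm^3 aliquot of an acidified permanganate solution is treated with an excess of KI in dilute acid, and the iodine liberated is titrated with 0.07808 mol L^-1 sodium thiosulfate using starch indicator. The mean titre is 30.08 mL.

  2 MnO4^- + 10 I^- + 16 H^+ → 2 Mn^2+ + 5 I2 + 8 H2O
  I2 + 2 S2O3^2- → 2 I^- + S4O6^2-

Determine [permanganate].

n(S2O3^2-) = 0.03008 × 0.07808 = 2.349 × 10^-3 mol
n(I2) = n(S2O3^2-)/2 = 1.174 × 10^-3 mol
From the 2:5 ratio, n(MnO4^-) in the aliquot = 2/5 × 1.174 × 10^-3 = 4.697 × 10^-4 mol
[MnO4^-] = 4.697 × 10^-4 / 0.02005 = 0.02343 mol/L

0.02343 mol/L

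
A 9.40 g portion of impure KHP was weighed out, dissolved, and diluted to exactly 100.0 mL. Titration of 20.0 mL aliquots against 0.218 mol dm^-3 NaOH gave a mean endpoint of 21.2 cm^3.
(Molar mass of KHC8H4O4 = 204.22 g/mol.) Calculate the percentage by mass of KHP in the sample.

50.2 %

KHC8H4O4 + NaOH → KNaC8H4O4 + H2O
n(NaOH) per titration = 0.0212 × 0.218 = 4.62 × 10^-3 mol
n(KHC8H4O4) in each aliquot = 4.62 × 10^-3 mol (1:1 ratio)
n(KHC8H4O4) in the whole flask = 4.62 × 10^-3 × 100.0/20.0 = 0.0231 mol
mass of KHC8H4O4 = 0.0231 × 204.22 = 4.72 g
% KHC8H4O4 = 4.72 / 9.40 × 100 = 50.2 %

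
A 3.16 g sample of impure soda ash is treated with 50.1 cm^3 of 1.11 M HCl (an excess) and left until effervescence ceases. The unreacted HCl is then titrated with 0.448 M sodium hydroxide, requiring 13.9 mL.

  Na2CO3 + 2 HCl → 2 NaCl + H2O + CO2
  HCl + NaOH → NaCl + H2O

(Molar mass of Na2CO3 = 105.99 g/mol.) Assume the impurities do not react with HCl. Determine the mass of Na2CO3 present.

2.62 g

n(HCl) added = 0.0501 × 1.11 = 0.0556 mol
n(NaOH) used in back-titration = 0.0139 × 0.448 = 6.23 × 10^-3 mol
n(HCl) left over = 6.23 × 10^-3 mol (1:1 ratio)
n(HCl) consumed by analyte = 0.0556 − 6.23 × 10^-3 = 0.0494 mol
From the 1:2 ratio, n(Na2CO3) = 1/2 × 0.0494 = 0.0247 mol
mass of Na2CO3 = 0.0247 × 105.99 = 2.62 g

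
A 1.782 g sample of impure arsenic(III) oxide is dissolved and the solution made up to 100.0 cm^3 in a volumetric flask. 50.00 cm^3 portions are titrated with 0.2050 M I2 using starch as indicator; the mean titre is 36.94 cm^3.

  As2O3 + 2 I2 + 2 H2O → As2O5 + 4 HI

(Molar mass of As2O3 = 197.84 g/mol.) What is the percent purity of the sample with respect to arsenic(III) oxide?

n(I2) per titration = 0.03694 × 0.2050 = 7.573 × 10^-3 mol
From the 1:2 ratio, n(As2O3) in each aliquot = 1/2 × 7.573 × 10^-3 = 3.786 × 10^-3 mol
n(As2O3) in the whole flask = 3.786 × 10^-3 × 100.0/50.00 = 7.573 × 10^-3 mol
mass of As2O3 = 7.573 × 10^-3 × 197.84 = 1.498 g
% As2O3 = 1.498 / 1.782 × 100 = 84.07 %

84.07 %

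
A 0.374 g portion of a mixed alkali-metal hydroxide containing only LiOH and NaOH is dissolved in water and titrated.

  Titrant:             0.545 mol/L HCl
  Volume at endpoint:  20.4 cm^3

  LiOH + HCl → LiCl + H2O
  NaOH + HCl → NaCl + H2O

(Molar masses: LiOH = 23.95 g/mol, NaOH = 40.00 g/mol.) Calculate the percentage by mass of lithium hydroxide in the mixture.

28.2 %

n(HCl) = 0.0204 × 0.545 = 0.0111 mol
Let x = n(LiOH), y = n(NaOH).
Titrant: 1x + 1y = 0.0111;  mass: 23.95x + 40.00y = 0.374
Solving, x = 4.41 × 10^-3 mol, y = 6.71 × 10^-3 mol
mass of LiOH = 4.41 × 10^-3 × 23.95 = 0.106 g
% LiOH = 0.106 / 0.374 × 100 = 28.2 %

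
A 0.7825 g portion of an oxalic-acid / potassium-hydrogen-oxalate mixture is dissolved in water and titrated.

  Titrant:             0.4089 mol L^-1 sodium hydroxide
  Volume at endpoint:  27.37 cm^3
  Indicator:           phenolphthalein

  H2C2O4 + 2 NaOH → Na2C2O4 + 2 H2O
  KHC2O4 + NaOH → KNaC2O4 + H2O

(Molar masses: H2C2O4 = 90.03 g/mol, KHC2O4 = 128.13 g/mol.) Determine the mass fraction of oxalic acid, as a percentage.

n(NaOH) = 0.02737 × 0.4089 = 0.01119 mol
Let x = n(H2C2O4), y = n(KHC2O4).
Titrant: 2x + 1y = 0.01119;  mass: 90.03x + 128.13y = 0.7825
Solving, x = 3.919 × 10^-3 mol, y = 3.353 × 10^-3 mol
mass of H2C2O4 = 3.919 × 10^-3 × 90.03 = 0.3528 g
% H2C2O4 = 0.3528 / 0.7825 × 100 = 45.09 %

45.09 %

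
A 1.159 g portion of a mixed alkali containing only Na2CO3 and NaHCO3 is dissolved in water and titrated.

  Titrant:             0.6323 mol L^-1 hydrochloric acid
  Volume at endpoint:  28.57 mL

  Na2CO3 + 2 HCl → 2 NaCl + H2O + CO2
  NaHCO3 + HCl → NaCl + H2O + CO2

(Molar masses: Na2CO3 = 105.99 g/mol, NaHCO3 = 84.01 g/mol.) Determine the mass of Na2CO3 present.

n(HCl) = 0.02857 × 0.6323 = 0.01806 mol
Let x = n(Na2CO3), y = n(NaHCO3).
Titrant: 2x + 1y = 0.01806;  mass: 105.99x + 84.01y = 1.159
Solving, x = 5.781 × 10^-3 mol, y = 6.502 × 10^-3 mol
mass of Na2CO3 = 5.781 × 10^-3 × 105.99 = 0.6128 g

0.6128 g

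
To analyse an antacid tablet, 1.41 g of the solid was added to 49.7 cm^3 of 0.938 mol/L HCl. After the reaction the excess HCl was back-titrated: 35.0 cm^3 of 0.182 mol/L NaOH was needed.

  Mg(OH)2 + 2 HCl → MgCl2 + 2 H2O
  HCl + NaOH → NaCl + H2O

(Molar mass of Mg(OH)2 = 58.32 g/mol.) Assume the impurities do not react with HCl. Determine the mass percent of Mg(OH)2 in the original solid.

83.2 %

n(HCl) added = 0.0497 × 0.938 = 0.0466 mol
n(NaOH) used in back-titration = 0.0350 × 0.182 = 6.37 × 10^-3 mol
n(HCl) left over = 6.37 × 10^-3 mol (1:1 ratio)
n(HCl) consumed by analyte = 0.0466 − 6.37 × 10^-3 = 0.0402 mol
From the 1:2 ratio, n(Mg(OH)2) = 1/2 × 0.0402 = 0.0201 mol
mass of Mg(OH)2 = 0.0201 × 58.32 = 1.17 g
% Mg(OH)2 = 1.17 / 1.41 × 100 = 83.2 %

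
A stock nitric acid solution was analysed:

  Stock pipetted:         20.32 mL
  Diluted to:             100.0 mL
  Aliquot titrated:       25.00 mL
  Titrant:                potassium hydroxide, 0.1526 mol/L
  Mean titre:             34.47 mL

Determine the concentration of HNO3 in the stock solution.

HNO3 + KOH → KNO3 + H2O
n(KOH) = 0.03447 × 0.1526 = 5.260 × 10^-3 mol
n(HNO3) in the aliquot = 5.260 × 10^-3 mol (1:1 ratio)
[HNO3]_dilute = 5.260 × 10^-3 / 0.02500 = 0.2104 mol/L
Dilution factor = 100.0 / 20.32 = 4.921
[HNO3]_stock = 0.2104 × 4.921 = 1.035 mol/L

1.035 mol/L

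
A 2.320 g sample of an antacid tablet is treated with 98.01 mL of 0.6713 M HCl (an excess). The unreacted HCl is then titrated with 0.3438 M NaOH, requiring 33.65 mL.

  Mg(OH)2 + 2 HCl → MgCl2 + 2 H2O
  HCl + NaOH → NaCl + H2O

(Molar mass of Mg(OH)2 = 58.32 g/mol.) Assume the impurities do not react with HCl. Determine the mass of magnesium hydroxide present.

1.581 g

n(HCl) added = 0.09801 × 0.6713 = 0.06579 mol
n(NaOH) used in back-titration = 0.03365 × 0.3438 = 0.01157 mol
n(HCl) left over = 0.01157 mol (1:1 ratio)
n(HCl) consumed by analyte = 0.06579 − 0.01157 = 0.05423 mol
From the 1:2 ratio, n(Mg(OH)2) = 1/2 × 0.05423 = 0.02711 mol
mass of Mg(OH)2 = 0.02711 × 58.32 = 1.581 g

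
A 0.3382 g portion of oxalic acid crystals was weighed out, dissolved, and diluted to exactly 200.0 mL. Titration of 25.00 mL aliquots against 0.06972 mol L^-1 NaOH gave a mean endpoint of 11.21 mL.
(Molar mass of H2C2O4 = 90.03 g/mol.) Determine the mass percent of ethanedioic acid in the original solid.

83.22 %

H2C2O4 + 2 NaOH → Na2C2O4 + 2 H2O
n(NaOH) per titration = 0.01121 × 0.06972 = 7.816 × 10^-4 mol
From the 1:2 ratio, n(H2C2O4) in each aliquot = 1/2 × 7.816 × 10^-4 = 3.908 × 10^-4 mol
n(H2C2O4) in the whole flask = 3.908 × 10^-4 × 200.0/25.00 = 3.126 × 10^-3 mol
mass of H2C2O4 = 3.126 × 10^-3 × 90.03 = 0.2815 g
% H2C2O4 = 0.2815 / 0.3382 × 100 = 83.22 %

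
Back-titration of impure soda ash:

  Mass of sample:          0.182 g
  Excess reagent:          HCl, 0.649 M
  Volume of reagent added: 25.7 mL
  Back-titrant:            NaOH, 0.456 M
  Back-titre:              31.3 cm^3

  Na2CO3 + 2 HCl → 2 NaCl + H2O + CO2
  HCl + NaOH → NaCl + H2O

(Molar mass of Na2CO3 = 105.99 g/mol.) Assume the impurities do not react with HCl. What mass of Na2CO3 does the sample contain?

0.128 g

n(HCl) added = 0.0257 × 0.649 = 0.0167 mol
n(NaOH) used in back-titration = 0.0313 × 0.456 = 0.0143 mol
n(HCl) left over = 0.0143 mol (1:1 ratio)
n(HCl) consumed by analyte = 0.0167 − 0.0143 = 2.41 × 10^-3 mol
From the 1:2 ratio, n(Na2CO3) = 1/2 × 2.41 × 10^-3 = 1.20 × 10^-3 mol
mass of Na2CO3 = 1.20 × 10^-3 × 105.99 = 0.128 g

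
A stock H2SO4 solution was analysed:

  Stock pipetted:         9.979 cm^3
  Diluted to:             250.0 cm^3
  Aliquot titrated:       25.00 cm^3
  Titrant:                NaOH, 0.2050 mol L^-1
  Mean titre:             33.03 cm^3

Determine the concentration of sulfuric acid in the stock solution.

3.393 mol/L

H2SO4 + 2 NaOH → Na2SO4 + 2 H2O
n(NaOH) = 0.03303 × 0.2050 = 6.771 × 10^-3 mol
From the 1:2 ratio, n(H2SO4) in the aliquot = 1/2 × 6.771 × 10^-3 = 3.386 × 10^-3 mol
[H2SO4]_dilute = 3.386 × 10^-3 / 0.02500 = 0.1354 mol/L
Dilution factor = 250.0 / 9.979 = 25.05
[H2SO4]_stock = 0.1354 × 25.05 = 3.393 mol/L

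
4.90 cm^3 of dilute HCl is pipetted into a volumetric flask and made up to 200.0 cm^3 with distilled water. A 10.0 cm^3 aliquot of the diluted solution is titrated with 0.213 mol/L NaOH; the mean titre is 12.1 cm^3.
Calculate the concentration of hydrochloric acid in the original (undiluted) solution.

10.5 mol/L

HCl + NaOH → NaCl + H2O
n(NaOH) = 0.0121 × 0.213 = 2.58 × 10^-3 mol
n(HCl) in the aliquot = 2.58 × 10^-3 mol (1:1 ratio)
[HCl]_dilute = 2.58 × 10^-3 / 0.0100 = 0.258 mol/L
Dilution factor = 200.0 / 4.90 = 40.82
[HCl]_stock = 0.258 × 40.82 = 10.5 mol/L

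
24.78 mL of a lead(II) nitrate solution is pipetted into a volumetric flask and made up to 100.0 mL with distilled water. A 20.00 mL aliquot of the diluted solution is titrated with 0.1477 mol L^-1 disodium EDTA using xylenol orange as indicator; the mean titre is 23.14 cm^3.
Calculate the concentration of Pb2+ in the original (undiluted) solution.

Pb^2+ + EDTA^4- → [Pb(EDTA)]^2-
n(EDTA) = 0.02314 × 0.1477 = 3.418 × 10^-3 mol
n(Pb2+) in the aliquot = 3.418 × 10^-3 mol (1:1 ratio)
[Pb2+]_dilute = 3.418 × 10^-3 / 0.02000 = 0.1709 mol/L
Dilution factor = 100.0 / 24.78 = 4.036
[Pb2+]_stock = 0.1709 × 4.036 = 0.6896 mol/L

0.6896 mol/L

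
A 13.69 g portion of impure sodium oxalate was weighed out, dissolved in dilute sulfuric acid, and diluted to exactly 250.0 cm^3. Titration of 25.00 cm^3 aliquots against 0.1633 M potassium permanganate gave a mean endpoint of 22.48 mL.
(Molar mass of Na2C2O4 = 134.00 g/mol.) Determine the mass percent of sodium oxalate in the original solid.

2 MnO4^- + 5 C2O4^2- + 16 H^+ → 2 Mn^2+ + 10 CO2 + 8 H2O
n(KMnO4) per titration = 0.02248 × 0.1633 = 3.671 × 10^-3 mol
From the 5:2 ratio, n(Na2C2O4) in each aliquot = 5/2 × 3.671 × 10^-3 = 9.177 × 10^-3 mol
n(Na2C2O4) in the whole flask = 9.177 × 10^-3 × 250.0/25.00 = 0.09177 mol
mass of Na2C2O4 = 0.09177 × 134.00 = 12.30 g
% Na2C2O4 = 12.30 / 13.69 × 100 = 89.83 %

89.83 %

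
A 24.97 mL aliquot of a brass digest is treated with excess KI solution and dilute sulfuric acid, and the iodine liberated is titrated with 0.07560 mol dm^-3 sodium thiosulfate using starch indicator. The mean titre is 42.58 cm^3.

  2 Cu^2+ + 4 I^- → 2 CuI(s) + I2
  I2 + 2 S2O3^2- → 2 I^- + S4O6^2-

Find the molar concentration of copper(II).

0.1289 mol/L

n(S2O3^2-) = 0.04258 × 0.07560 = 3.219 × 10^-3 mol
n(I2) = n(S2O3^2-)/2 = 1.610 × 10^-3 mol
From the 2:1 ratio, n(Cu2+) in the aliquot = 2/1 × 1.610 × 10^-3 = 3.219 × 10^-3 mol
[Cu2+] = 3.219 × 10^-3 / 0.02497 = 0.1289 mol/L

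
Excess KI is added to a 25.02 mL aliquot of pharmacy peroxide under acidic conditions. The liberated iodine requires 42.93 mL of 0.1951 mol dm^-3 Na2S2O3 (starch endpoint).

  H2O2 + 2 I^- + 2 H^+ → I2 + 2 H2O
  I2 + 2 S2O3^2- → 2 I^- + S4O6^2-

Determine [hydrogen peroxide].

0.1674 mol/L

n(S2O3^2-) = 0.04293 × 0.1951 = 8.376 × 10^-3 mol
n(I2) = n(S2O3^2-)/2 = 4.188 × 10^-3 mol
n(H2O2) in the aliquot = 4.188 × 10^-3 mol (1:1 ratio)
[H2O2] = 4.188 × 10^-3 / 0.02502 = 0.1674 mol/L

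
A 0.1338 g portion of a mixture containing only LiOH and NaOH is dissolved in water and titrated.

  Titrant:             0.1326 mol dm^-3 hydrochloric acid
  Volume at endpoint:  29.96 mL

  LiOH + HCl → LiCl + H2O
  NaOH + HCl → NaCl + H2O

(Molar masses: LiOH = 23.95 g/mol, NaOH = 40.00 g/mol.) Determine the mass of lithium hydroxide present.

0.03747 g

n(HCl) = 0.02996 × 0.1326 = 3.973 × 10^-3 mol
Let x = n(LiOH), y = n(NaOH).
Titrant: 1x + 1y = 3.973 × 10^-3;  mass: 23.95x + 40.00y = 0.1338
Solving, x = 1.564 × 10^-3 mol, y = 2.408 × 10^-3 mol
mass of LiOH = 1.564 × 10^-3 × 23.95 = 0.03747 g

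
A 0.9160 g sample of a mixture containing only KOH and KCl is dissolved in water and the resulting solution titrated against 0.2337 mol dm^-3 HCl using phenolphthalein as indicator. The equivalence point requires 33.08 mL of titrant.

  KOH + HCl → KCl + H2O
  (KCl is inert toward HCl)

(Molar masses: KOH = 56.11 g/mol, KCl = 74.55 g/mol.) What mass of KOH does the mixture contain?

0.4338 g

n(HCl) = 0.03308 × 0.2337 = 7.731 × 10^-3 mol
Let x = n(KOH), y = n(KCl).
Titrant: 1x = 7.731 × 10^-3;  mass: 56.11x + 74.55y = 0.9160
Solving, x = 7.731 × 10^-3 mol, y = 6.468 × 10^-3 mol
mass of KOH = 7.731 × 10^-3 × 56.11 = 0.4338 g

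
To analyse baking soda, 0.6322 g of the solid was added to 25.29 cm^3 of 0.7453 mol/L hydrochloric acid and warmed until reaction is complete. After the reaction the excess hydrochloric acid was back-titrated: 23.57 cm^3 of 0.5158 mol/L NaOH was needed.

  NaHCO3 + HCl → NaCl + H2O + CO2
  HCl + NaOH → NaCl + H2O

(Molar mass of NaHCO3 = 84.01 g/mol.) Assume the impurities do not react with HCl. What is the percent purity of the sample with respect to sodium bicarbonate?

n(HCl) added = 0.02529 × 0.7453 = 0.01885 mol
n(NaOH) used in back-titration = 0.02357 × 0.5158 = 0.01216 mol
n(HCl) left over = 0.01216 mol (1:1 ratio)
n(HCl) consumed by analyte = 0.01885 − 0.01216 = 6.691 × 10^-3 mol
n(NaHCO3) = 6.691 × 10^-3 mol (1:1 ratio)
mass of NaHCO3 = 6.691 × 10^-3 × 84.01 = 0.5621 g
% NaHCO3 = 0.5621 / 0.6322 × 100 = 88.92 %

88.92 %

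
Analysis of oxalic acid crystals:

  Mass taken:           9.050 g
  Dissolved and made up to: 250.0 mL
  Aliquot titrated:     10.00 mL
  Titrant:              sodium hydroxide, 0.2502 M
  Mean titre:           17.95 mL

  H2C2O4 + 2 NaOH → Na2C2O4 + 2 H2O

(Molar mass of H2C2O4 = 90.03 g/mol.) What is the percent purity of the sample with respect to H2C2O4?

n(NaOH) per titration = 0.01795 × 0.2502 = 4.491 × 10^-3 mol
From the 1:2 ratio, n(H2C2O4) in each aliquot = 1/2 × 4.491 × 10^-3 = 2.246 × 10^-3 mol
n(H2C2O4) in the whole flask = 2.246 × 10^-3 × 250.0/10.00 = 0.05614 mol
mass of H2C2O4 = 0.05614 × 90.03 = 5.054 g
% H2C2O4 = 5.054 / 9.050 × 100 = 55.85 %

55.85 %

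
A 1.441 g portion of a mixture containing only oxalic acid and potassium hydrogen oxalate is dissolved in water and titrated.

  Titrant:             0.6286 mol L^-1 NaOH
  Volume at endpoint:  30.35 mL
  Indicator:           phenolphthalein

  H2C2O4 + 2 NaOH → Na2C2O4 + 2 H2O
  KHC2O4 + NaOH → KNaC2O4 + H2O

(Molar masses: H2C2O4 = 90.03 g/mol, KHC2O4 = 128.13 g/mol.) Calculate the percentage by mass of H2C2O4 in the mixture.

n(NaOH) = 0.03035 × 0.6286 = 0.01908 mol
Let x = n(H2C2O4), y = n(KHC2O4).
Titrant: 2x + 1y = 0.01908;  mass: 90.03x + 128.13y = 1.441
Solving, x = 6.037 × 10^-3 mol, y = 7.005 × 10^-3 mol
mass of H2C2O4 = 6.037 × 10^-3 × 90.03 = 0.5435 g
% H2C2O4 = 0.5435 / 1.441 × 100 = 37.72 %

37.72 %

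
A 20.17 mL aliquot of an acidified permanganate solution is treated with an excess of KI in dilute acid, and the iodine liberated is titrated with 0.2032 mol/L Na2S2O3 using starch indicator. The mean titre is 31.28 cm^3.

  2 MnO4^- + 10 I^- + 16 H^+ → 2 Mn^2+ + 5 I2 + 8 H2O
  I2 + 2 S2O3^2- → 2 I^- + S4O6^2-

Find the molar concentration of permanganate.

0.06303 mol/L

n(S2O3^2-) = 0.03128 × 0.2032 = 6.356 × 10^-3 mol
n(I2) = n(S2O3^2-)/2 = 3.178 × 10^-3 mol
From the 2:5 ratio, n(MnO4^-) in the aliquot = 2/5 × 3.178 × 10^-3 = 1.271 × 10^-3 mol
[MnO4^-] = 1.271 × 10^-3 / 0.02017 = 0.06303 mol/L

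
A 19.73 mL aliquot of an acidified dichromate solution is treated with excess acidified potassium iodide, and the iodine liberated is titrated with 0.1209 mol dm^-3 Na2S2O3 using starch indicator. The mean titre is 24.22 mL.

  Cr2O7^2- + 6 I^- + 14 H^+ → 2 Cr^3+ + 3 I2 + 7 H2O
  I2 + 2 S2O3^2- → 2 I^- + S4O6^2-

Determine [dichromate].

0.02474 mol/L

n(S2O3^2-) = 0.02422 × 0.1209 = 2.928 × 10^-3 mol
n(I2) = n(S2O3^2-)/2 = 1.464 × 10^-3 mol
From the 1:3 ratio, n(Cr2O7^2-) in the aliquot = 1/3 × 1.464 × 10^-3 = 4.880 × 10^-4 mol
[Cr2O7^2-] = 4.880 × 10^-4 / 0.01973 = 0.02474 mol/L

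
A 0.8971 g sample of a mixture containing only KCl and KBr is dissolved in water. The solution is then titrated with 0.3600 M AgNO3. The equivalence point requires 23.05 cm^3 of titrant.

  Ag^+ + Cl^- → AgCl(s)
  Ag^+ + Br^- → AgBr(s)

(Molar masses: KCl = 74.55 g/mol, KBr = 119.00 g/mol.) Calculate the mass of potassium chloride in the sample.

0.1516 g

n(AgNO3) = 0.02305 × 0.3600 = 8.298 × 10^-3 mol
Let x = n(KCl), y = n(KBr).
Titrant: 1x + 1y = 8.298 × 10^-3;  mass: 74.55x + 119.00y = 0.8971
Solving, x = 2.033 × 10^-3 mol, y = 6.265 × 10^-3 mol
mass of KCl = 2.033 × 10^-3 × 74.55 = 0.1516 g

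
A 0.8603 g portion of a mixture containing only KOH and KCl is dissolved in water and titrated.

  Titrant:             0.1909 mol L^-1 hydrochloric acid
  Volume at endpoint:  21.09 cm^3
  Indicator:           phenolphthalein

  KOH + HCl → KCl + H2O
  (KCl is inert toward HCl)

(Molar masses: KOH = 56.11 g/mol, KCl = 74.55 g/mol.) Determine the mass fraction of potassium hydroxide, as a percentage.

n(HCl) = 0.02109 × 0.1909 = 4.026 × 10^-3 mol
Let x = n(KOH), y = n(KCl).
Titrant: 1x = 4.026 × 10^-3;  mass: 56.11x + 74.55y = 0.8603
Solving, x = 4.026 × 10^-3 mol, y = 8.510 × 10^-3 mol
mass of KOH = 4.026 × 10^-3 × 56.11 = 0.2259 g
% KOH = 0.2259 / 0.8603 × 100 = 26.26 %

26.26 %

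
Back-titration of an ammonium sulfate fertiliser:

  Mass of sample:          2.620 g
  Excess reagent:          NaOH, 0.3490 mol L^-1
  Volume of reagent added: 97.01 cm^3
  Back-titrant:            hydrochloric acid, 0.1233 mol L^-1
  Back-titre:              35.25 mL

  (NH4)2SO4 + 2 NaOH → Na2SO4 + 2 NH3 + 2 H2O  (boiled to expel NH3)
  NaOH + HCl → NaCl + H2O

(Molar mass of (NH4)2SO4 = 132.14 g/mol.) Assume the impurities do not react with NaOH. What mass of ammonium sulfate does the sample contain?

1.950 g

n(NaOH) added = 0.09701 × 0.3490 = 0.03386 mol
n(HCl) used in back-titration = 0.03525 × 0.1233 = 4.346 × 10^-3 mol
n(NaOH) left over = 4.346 × 10^-3 mol (1:1 ratio)
n(NaOH) consumed by analyte = 0.03386 − 4.346 × 10^-3 = 0.02951 mol
From the 1:2 ratio, n((NH4)2SO4) = 1/2 × 0.02951 = 0.01476 mol
mass of (NH4)2SO4 = 0.01476 × 132.14 = 1.950 g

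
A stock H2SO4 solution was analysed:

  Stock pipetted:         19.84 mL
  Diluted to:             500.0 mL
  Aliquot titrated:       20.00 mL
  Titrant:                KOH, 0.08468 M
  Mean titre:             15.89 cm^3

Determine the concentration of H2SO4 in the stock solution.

H2SO4 + 2 KOH → K2SO4 + 2 H2O
n(KOH) = 0.01589 × 0.08468 = 1.346 × 10^-3 mol
From the 1:2 ratio, n(H2SO4) in the aliquot = 1/2 × 1.346 × 10^-3 = 6.728 × 10^-4 mol
[H2SO4]_dilute = 6.728 × 10^-4 / 0.02000 = 0.03364 mol/L
Dilution factor = 500.0 / 19.84 = 25.20
[H2SO4]_stock = 0.03364 × 25.20 = 0.8478 mol/L

0.8478 M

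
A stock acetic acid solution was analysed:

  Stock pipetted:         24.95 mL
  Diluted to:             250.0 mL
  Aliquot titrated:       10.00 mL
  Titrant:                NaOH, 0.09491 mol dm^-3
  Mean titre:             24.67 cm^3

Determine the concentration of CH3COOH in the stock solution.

CH3COOH + NaOH → CH3COONa + H2O
n(NaOH) = 0.02467 × 0.09491 = 2.341 × 10^-3 mol
n(CH3COOH) in the aliquot = 2.341 × 10^-3 mol (1:1 ratio)
[CH3COOH]_dilute = 2.341 × 10^-3 / 0.01000 = 0.2341 mol/L
Dilution factor = 250.0 / 24.95 = 10.02
[CH3COOH]_stock = 0.2341 × 10.02 = 2.346 mol/L

2.346 mol/L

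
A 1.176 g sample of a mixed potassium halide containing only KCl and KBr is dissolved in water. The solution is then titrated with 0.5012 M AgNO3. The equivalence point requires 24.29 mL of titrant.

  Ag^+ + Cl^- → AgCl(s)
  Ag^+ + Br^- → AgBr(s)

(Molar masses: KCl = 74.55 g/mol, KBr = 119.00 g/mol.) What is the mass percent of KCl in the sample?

38.89 %

n(AgNO3) = 0.02429 × 0.5012 = 0.01217 mol
Let x = n(KCl), y = n(KBr).
Titrant: 1x + 1y = 0.01217;  mass: 74.55x + 119.00y = 1.176
Solving, x = 6.136 × 10^-3 mol, y = 6.039 × 10^-3 mol
mass of KCl = 6.136 × 10^-3 × 74.55 = 0.4574 g
% KCl = 0.4574 / 1.176 × 100 = 38.89 %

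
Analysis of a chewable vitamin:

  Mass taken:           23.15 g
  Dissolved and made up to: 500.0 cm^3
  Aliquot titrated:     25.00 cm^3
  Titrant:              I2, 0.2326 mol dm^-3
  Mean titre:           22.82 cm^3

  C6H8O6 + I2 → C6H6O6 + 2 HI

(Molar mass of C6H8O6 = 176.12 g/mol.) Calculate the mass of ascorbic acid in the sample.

18.70 g

n(I2) per titration = 0.02282 × 0.2326 = 5.308 × 10^-3 mol
n(C6H8O6) in each aliquot = 5.308 × 10^-3 mol (1:1 ratio)
n(C6H8O6) in the whole flask = 5.308 × 10^-3 × 500.0/25.00 = 0.1062 mol
mass of C6H8O6 = 0.1062 × 176.12 = 18.70 g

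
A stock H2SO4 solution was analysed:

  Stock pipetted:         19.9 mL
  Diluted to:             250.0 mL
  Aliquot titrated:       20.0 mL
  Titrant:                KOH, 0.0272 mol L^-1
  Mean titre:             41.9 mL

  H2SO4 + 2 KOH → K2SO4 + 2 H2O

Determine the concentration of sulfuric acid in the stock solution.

0.358 mol/L

n(KOH) = 0.0419 × 0.0272 = 1.14 × 10^-3 mol
From the 1:2 ratio, n(H2SO4) in the aliquot = 1/2 × 1.14 × 10^-3 = 5.70 × 10^-4 mol
[H2SO4]_dilute = 5.70 × 10^-4 / 0.0200 = 0.0285 mol/L
Dilution factor = 250.0 / 19.9 = 12.56
[H2SO4]_stock = 0.0285 × 12.56 = 0.358 mol/L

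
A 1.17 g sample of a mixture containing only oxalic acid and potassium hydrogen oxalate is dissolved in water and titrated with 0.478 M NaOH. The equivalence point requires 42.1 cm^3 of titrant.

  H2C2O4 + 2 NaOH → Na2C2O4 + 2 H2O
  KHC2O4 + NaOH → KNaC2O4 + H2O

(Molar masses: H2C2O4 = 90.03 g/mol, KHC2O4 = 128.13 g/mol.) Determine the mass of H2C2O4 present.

0.763 g

n(NaOH) = 0.0421 × 0.478 = 0.0201 mol
Let x = n(H2C2O4), y = n(KHC2O4).
Titrant: 2x + 1y = 0.0201;  mass: 90.03x + 128.13y = 1.17
Solving, x = 8.47 × 10^-3 mol, y = 3.18 × 10^-3 mol
mass of H2C2O4 = 8.47 × 10^-3 × 90.03 = 0.763 g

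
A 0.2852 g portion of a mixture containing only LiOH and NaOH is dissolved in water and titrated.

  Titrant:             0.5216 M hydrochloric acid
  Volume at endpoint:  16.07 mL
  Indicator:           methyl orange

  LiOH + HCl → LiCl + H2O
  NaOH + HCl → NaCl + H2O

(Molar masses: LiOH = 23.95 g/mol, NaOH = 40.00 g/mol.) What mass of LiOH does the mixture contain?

0.07474 g

n(HCl) = 0.01607 × 0.5216 = 8.382 × 10^-3 mol
Let x = n(LiOH), y = n(NaOH).
Titrant: 1x + 1y = 8.382 × 10^-3;  mass: 23.95x + 40.00y = 0.2852
Solving, x = 3.121 × 10^-3 mol, y = 5.262 × 10^-3 mol
mass of LiOH = 3.121 × 10^-3 × 23.95 = 0.07474 g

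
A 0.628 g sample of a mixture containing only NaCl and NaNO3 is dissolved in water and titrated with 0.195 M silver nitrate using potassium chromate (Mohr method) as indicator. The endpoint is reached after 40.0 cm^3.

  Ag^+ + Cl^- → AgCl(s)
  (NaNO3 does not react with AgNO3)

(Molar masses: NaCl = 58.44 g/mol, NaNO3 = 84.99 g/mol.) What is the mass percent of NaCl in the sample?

n(AgNO3) = 0.0400 × 0.195 = 7.80 × 10^-3 mol
Let x = n(NaCl), y = n(NaNO3).
Titrant: 1x = 7.80 × 10^-3;  mass: 58.44x + 84.99y = 0.628
Solving, x = 7.80 × 10^-3 mol, y = 2.03 × 10^-3 mol
mass of NaCl = 7.80 × 10^-3 × 58.44 = 0.456 g
% NaCl = 0.456 / 0.628 × 100 = 72.6 %

72.6 %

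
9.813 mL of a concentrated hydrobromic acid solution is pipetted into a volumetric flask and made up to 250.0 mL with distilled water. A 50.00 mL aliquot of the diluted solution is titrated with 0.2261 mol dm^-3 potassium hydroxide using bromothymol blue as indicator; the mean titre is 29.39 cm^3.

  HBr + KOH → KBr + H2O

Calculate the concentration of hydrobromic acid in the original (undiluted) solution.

3.386 mol/L

n(KOH) = 0.02939 × 0.2261 = 6.645 × 10^-3 mol
n(HBr) in the aliquot = 6.645 × 10^-3 mol (1:1 ratio)
[HBr]_dilute = 6.645 × 10^-3 / 0.05000 = 0.1329 mol/L
Dilution factor = 250.0 / 9.813 = 25.48
[HBr]_stock = 0.1329 × 25.48 = 3.386 mol/L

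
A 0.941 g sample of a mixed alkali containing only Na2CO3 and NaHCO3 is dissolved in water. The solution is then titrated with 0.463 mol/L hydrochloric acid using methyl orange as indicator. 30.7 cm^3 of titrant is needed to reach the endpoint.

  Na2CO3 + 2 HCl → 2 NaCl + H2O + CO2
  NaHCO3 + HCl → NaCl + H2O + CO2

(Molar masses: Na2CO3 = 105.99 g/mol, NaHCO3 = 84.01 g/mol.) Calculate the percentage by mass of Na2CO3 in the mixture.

n(HCl) = 0.0307 × 0.463 = 0.0142 mol
Let x = n(Na2CO3), y = n(NaHCO3).
Titrant: 2x + 1y = 0.0142;  mass: 105.99x + 84.01y = 0.941
Solving, x = 4.08 × 10^-3 mol, y = 6.05 × 10^-3 mol
mass of Na2CO3 = 4.08 × 10^-3 × 105.99 = 0.433 g
% Na2CO3 = 0.433 / 0.941 × 100 = 46.0 %

46.0 %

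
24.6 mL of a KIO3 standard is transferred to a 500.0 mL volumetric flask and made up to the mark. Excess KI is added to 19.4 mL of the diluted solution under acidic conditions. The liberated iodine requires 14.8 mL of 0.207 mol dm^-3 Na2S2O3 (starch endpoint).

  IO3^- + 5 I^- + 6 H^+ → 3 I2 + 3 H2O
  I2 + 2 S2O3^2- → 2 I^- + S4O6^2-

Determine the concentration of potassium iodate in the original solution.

0.535 mol/L

n(S2O3^2-) = 0.0148 × 0.207 = 3.06 × 10^-3 mol
n(I2) = n(S2O3^2-)/2 = 1.53 × 10^-3 mol
From the 1:3 ratio, n(IO3^-) in the aliquot = 1/3 × 1.53 × 10^-3 = 5.11 × 10^-4 mol
[IO3^-]_dilute = 5.11 × 10^-4 / 0.0194 = 0.0263 mol/L
[IO3^-]_original = 0.0263 × 500.0/24.6 = 0.535 mol/L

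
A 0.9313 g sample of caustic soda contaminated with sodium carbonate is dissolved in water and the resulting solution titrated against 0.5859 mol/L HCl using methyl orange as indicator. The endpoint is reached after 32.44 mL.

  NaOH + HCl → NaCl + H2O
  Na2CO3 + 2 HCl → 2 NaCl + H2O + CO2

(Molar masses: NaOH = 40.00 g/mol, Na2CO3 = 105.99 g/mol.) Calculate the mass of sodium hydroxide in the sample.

0.2338 g

n(HCl) = 0.03244 × 0.5859 = 0.01901 mol
Let x = n(NaOH), y = n(Na2CO3).
Titrant: 1x + 2y = 0.01901;  mass: 40.00x + 105.99y = 0.9313
Solving, x = 5.845 × 10^-3 mol, y = 6.581 × 10^-3 mol
mass of NaOH = 5.845 × 10^-3 × 40.00 = 0.2338 g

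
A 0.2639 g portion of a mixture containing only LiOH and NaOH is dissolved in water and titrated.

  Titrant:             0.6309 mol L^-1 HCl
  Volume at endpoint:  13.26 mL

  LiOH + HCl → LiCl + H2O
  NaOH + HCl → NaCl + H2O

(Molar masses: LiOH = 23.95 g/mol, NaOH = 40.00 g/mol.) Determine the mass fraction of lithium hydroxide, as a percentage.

39.99 %

n(HCl) = 0.01326 × 0.6309 = 8.366 × 10^-3 mol
Let x = n(LiOH), y = n(NaOH).
Titrant: 1x + 1y = 8.366 × 10^-3;  mass: 23.95x + 40.00y = 0.2639
Solving, x = 4.407 × 10^-3 mol, y = 3.959 × 10^-3 mol
mass of LiOH = 4.407 × 10^-3 × 23.95 = 0.1055 g
% LiOH = 0.1055 / 0.2639 × 100 = 39.99 %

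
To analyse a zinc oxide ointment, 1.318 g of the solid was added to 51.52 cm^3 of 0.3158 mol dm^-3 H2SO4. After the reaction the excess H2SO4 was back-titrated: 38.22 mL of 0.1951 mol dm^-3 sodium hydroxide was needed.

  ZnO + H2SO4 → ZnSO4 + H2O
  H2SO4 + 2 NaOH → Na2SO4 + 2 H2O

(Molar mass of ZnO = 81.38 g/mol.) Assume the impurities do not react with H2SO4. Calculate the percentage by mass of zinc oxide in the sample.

77.44 %

n(H2SO4) added = 0.05152 × 0.3158 = 0.01627 mol
n(NaOH) used in back-titration = 0.03822 × 0.1951 = 7.457 × 10^-3 mol
From the 1:2 ratio, n(H2SO4) left over = 1/2 × 7.457 × 10^-3 = 3.728 × 10^-3 mol
n(H2SO4) consumed by analyte = 0.01627 − 3.728 × 10^-3 = 0.01254 mol
n(ZnO) = 0.01254 mol (1:1 ratio)
mass of ZnO = 0.01254 × 81.38 = 1.021 g
% ZnO = 1.021 / 1.318 × 100 = 77.44 %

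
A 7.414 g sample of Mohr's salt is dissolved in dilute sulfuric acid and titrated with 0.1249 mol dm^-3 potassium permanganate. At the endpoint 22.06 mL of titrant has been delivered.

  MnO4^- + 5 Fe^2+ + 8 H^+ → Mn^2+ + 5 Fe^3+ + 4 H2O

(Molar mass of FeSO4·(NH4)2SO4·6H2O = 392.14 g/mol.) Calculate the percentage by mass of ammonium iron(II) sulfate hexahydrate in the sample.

72.87 %

n(KMnO4) = 0.02206 L × 0.1249 mol/L = 2.755 × 10^-3 mol
From the 5:1 ratio, n(FeSO4·(NH4)2SO4·6H2O) = 5/1 × 2.755 × 10^-3 = 0.01378 mol
mass of FeSO4·(NH4)2SO4·6H2O = 0.01378 × 392.14 g/mol = 5.402 g
% FeSO4·(NH4)2SO4·6H2O = 5.402 / 7.414 × 100 = 72.87 %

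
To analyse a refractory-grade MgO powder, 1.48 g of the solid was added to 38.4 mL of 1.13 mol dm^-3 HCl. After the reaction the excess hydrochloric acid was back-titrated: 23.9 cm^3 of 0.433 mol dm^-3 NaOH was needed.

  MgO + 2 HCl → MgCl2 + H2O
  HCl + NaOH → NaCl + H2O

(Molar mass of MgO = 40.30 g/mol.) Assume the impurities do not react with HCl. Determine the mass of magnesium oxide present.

0.666 g

n(HCl) added = 0.0384 × 1.13 = 0.0434 mol
n(NaOH) used in back-titration = 0.0239 × 0.433 = 0.0103 mol
n(HCl) left over = 0.0103 mol (1:1 ratio)
n(HCl) consumed by analyte = 0.0434 − 0.0103 = 0.0330 mol
From the 1:2 ratio, n(MgO) = 1/2 × 0.0330 = 0.0165 mol
mass of MgO = 0.0165 × 40.30 = 0.666 g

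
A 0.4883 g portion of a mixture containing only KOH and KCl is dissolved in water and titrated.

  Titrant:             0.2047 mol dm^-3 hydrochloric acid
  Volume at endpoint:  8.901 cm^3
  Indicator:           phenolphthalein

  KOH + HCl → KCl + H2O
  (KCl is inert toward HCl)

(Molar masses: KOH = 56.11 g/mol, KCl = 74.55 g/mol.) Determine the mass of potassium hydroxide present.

n(HCl) = 0.008901 × 0.2047 = 1.822 × 10^-3 mol
Let x = n(KOH), y = n(KCl).
Titrant: 1x = 1.822 × 10^-3;  mass: 56.11x + 74.55y = 0.4883
Solving, x = 1.822 × 10^-3 mol, y = 5.179 × 10^-3 mol
mass of KOH = 1.822 × 10^-3 × 56.11 = 0.1022 g

0.1022 g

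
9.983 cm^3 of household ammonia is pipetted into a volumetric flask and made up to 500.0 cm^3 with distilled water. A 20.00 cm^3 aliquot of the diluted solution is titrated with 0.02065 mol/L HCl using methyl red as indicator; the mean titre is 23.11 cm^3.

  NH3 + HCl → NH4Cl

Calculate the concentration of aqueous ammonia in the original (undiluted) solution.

n(HCl) = 0.02311 × 0.02065 = 4.772 × 10^-4 mol
n(NH3) in the aliquot = 4.772 × 10^-4 mol (1:1 ratio)
[NH3]_dilute = 4.772 × 10^-4 / 0.02000 = 0.02386 mol/L
Dilution factor = 500.0 / 9.983 = 50.09
[NH3]_stock = 0.02386 × 50.09 = 1.195 mol/L

1.195 mol/L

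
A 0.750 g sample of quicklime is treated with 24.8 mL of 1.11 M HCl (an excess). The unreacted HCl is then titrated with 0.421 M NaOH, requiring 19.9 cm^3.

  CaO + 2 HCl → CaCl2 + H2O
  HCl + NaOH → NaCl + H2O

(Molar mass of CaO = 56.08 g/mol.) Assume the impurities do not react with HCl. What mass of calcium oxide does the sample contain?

0.537 g

n(HCl) added = 0.0248 × 1.11 = 0.0275 mol
n(NaOH) used in back-titration = 0.0199 × 0.421 = 8.38 × 10^-3 mol
n(HCl) left over = 8.38 × 10^-3 mol (1:1 ratio)
n(HCl) consumed by analyte = 0.0275 − 8.38 × 10^-3 = 0.0192 mol
From the 1:2 ratio, n(CaO) = 1/2 × 0.0192 = 9.58 × 10^-3 mol
mass of CaO = 9.58 × 10^-3 × 56.08 = 0.537 g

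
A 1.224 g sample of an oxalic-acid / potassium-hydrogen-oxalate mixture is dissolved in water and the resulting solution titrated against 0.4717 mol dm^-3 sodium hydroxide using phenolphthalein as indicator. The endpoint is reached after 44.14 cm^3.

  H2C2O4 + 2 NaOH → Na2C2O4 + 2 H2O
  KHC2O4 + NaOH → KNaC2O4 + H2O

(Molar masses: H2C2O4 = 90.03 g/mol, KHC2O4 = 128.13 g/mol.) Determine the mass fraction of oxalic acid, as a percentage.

n(NaOH) = 0.04414 × 0.4717 = 0.02082 mol
Let x = n(H2C2O4), y = n(KHC2O4).
Titrant: 2x + 1y = 0.02082;  mass: 90.03x + 128.13y = 1.224
Solving, x = 8.685 × 10^-3 mol, y = 3.450 × 10^-3 mol
mass of H2C2O4 = 8.685 × 10^-3 × 90.03 = 0.7819 g
% H2C2O4 = 0.7819 / 1.224 × 100 = 63.88 %

63.88 %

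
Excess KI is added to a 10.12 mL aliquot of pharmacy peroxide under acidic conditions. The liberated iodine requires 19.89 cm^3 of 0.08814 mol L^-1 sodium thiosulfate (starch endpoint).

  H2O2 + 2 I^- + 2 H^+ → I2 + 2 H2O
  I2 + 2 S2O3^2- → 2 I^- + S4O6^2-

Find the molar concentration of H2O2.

0.08662 mol/L

n(S2O3^2-) = 0.01989 × 0.08814 = 1.753 × 10^-3 mol
n(I2) = n(S2O3^2-)/2 = 8.766 × 10^-4 mol
n(H2O2) in the aliquot = 8.766 × 10^-4 mol (1:1 ratio)
[H2O2] = 8.766 × 10^-4 / 0.01012 = 0.08662 mol/L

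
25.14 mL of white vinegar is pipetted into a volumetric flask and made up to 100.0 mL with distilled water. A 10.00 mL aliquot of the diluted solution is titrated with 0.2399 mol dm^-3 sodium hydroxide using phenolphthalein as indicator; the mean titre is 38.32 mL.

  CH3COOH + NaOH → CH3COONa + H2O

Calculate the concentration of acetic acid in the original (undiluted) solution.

3.657 mol/L

n(NaOH) = 0.03832 × 0.2399 = 9.193 × 10^-3 mol
n(CH3COOH) in the aliquot = 9.193 × 10^-3 mol (1:1 ratio)
[CH3COOH]_dilute = 9.193 × 10^-3 / 0.01000 = 0.9193 mol/L
Dilution factor = 100.0 / 25.14 = 3.978
[CH3COOH]_stock = 0.9193 × 3.978 = 3.657 mol/L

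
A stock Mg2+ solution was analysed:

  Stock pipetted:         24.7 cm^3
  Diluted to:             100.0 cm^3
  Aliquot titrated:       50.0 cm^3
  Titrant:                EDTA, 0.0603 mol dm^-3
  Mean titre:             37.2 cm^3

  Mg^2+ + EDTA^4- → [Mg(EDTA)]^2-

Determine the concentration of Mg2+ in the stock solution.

0.182 mol/L

n(EDTA) = 0.0372 × 0.0603 = 2.24 × 10^-3 mol
n(Mg2+) in the aliquot = 2.24 × 10^-3 mol (1:1 ratio)
[Mg2+]_dilute = 2.24 × 10^-3 / 0.0500 = 0.0449 mol/L
Dilution factor = 100.0 / 24.7 = 4.049
[Mg2+]_stock = 0.0449 × 4.049 = 0.182 mol/L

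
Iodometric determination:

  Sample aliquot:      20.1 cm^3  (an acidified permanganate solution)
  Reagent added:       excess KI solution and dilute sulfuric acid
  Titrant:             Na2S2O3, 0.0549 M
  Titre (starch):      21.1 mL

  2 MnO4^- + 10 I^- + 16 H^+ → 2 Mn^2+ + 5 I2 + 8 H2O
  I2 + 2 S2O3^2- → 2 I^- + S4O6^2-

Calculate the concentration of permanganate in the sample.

n(S2O3^2-) = 0.0211 × 0.0549 = 1.16 × 10^-3 mol
n(I2) = n(S2O3^2-)/2 = 5.79 × 10^-4 mol
From the 2:5 ratio, n(MnO4^-) in the aliquot = 2/5 × 5.79 × 10^-4 = 2.32 × 10^-4 mol
[MnO4^-] = 2.32 × 10^-4 / 0.0201 = 0.0115 mol/L

0.0115 M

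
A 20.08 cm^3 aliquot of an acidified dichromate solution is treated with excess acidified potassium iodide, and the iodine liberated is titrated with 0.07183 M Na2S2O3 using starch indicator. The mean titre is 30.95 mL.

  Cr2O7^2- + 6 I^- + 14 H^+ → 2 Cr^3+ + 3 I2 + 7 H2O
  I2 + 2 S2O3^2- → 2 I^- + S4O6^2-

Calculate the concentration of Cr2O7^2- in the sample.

0.01845 M

n(S2O3^2-) = 0.03095 × 0.07183 = 2.223 × 10^-3 mol
n(I2) = n(S2O3^2-)/2 = 1.112 × 10^-3 mol
From the 1:3 ratio, n(Cr2O7^2-) in the aliquot = 1/3 × 1.112 × 10^-3 = 3.705 × 10^-4 mol
[Cr2O7^2-] = 3.705 × 10^-4 / 0.02008 = 0.01845 mol/L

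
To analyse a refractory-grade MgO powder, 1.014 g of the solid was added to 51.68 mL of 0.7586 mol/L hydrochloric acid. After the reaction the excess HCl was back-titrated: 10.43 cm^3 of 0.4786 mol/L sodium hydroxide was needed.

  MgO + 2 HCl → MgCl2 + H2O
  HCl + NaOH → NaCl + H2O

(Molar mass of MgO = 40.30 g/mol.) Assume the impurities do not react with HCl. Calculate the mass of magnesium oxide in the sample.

n(HCl) added = 0.05168 × 0.7586 = 0.03920 mol
n(NaOH) used in back-titration = 0.01043 × 0.4786 = 4.992 × 10^-3 mol
n(HCl) left over = 4.992 × 10^-3 mol (1:1 ratio)
n(HCl) consumed by analyte = 0.03920 − 4.992 × 10^-3 = 0.03421 mol
From the 1:2 ratio, n(MgO) = 1/2 × 0.03421 = 0.01711 mol
mass of MgO = 0.01711 × 40.30 = 0.6894 g

0.6894 g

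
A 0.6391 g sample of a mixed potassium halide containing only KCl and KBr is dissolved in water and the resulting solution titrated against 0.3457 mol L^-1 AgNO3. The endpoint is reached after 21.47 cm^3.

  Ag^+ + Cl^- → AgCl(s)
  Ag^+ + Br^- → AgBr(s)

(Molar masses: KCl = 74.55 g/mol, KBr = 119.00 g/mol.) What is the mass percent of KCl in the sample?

64.07 %

n(AgNO3) = 0.02147 × 0.3457 = 7.422 × 10^-3 mol
Let x = n(KCl), y = n(KBr).
Titrant: 1x + 1y = 7.422 × 10^-3;  mass: 74.55x + 119.00y = 0.6391
Solving, x = 5.492 × 10^-3 mol, y = 1.930 × 10^-3 mol
mass of KCl = 5.492 × 10^-3 × 74.55 = 0.4095 g
% KCl = 0.4095 / 0.6391 × 100 = 64.07 %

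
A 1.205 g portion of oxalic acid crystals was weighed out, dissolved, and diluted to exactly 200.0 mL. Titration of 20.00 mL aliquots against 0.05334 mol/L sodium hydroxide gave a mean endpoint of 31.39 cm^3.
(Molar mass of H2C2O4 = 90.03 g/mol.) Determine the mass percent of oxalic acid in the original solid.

62.55 %

H2C2O4 + 2 NaOH → Na2C2O4 + 2 H2O
n(NaOH) per titration = 0.03139 × 0.05334 = 1.674 × 10^-3 mol
From the 1:2 ratio, n(H2C2O4) in each aliquot = 1/2 × 1.674 × 10^-3 = 8.372 × 10^-4 mol
n(H2C2O4) in the whole flask = 8.372 × 10^-4 × 200.0/20.00 = 8.372 × 10^-3 mol
mass of H2C2O4 = 8.372 × 10^-3 × 90.03 = 0.7537 g
% H2C2O4 = 0.7537 / 1.205 × 100 = 62.55 %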